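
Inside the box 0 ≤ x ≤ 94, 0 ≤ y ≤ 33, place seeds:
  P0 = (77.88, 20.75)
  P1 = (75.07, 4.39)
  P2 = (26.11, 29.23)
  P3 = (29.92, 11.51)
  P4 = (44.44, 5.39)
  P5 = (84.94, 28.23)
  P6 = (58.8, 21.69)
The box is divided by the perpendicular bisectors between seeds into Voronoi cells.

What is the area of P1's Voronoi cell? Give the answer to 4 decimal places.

1. box [0,94]×[0,33]: [(0, 0) (94, 0) (94, 33) (0, 33)]
2. ⊥bis P1·P0 via (76.475,12.57): [(0, 25.7054) (0, 0) (94, 0) (94, 9.5599)]  |A|=1657.4679
3. ⊥bis P1·P2 via (50.59,16.81): [(50.6861, 16.9995) (42.0614, 0) (94, 0) (94, 9.5599)]  |A|=648.5033
4. ⊥bis P1·P3 via (52.495,7.95): [(53.8367, 16.4584) (51.2413, 0) (94, 0) (94, 9.5599)]  |A|=543.8472
5. ⊥bis P1·P4 via (59.755,4.89): [(60.0976, 15.383) (59.5954, 0) (94, 0) (94, 9.5599)]  |A|=426.6751
6. ⊥bis P1·P5 via (80.005,16.31): [(60.0976, 15.383) (59.5954, 0) (94, 0) (94, 9.5599)]  |A|=426.6751
7. ⊥bis P1·P6 via (66.935,13.04): [(67.9857, 14.0281) (59.8021, 6.3317) (59.5954, 0) (94, 0) (94, 9.5599)]  |A|=390.7763
8. canonical 5-gon: [(67.9857, 14.0281) (59.8021, 6.3317) (59.5954, 0) (94, 0) (94, 9.5599)]
9. shoelace: 390.7763

Area of P1's cell: 390.7763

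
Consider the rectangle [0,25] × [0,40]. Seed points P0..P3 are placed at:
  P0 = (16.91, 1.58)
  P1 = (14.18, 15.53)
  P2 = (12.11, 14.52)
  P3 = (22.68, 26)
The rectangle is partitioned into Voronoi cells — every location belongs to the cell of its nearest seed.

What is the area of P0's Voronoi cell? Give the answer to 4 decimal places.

Area of P0's cell: 175.8799

1. box [0,25]×[0,40]: [(0, 0) (25, 0) (25, 40) (0, 40)]
2. ⊥bis P0·P1 via (15.545,8.555): [(0, 5.5129) (0, 0) (25, 0) (25, 10.4053)]  |A|=198.9774
3. ⊥bis P0·P2 via (14.51,8.05): [(16.2359, 8.6902) (0, 2.6676) (0, 0) (25, 0) (25, 10.4053)]  |A|=175.8799
4. ⊥bis P0·P3 via (19.795,13.79): [(16.2359, 8.6902) (0, 2.6676) (0, 0) (25, 0) (25, 10.4053)]  |A|=175.8799
5. canonical 5-gon: [(16.2359, 8.6902) (0, 2.6676) (0, 0) (25, 0) (25, 10.4053)]
6. shoelace: 175.8799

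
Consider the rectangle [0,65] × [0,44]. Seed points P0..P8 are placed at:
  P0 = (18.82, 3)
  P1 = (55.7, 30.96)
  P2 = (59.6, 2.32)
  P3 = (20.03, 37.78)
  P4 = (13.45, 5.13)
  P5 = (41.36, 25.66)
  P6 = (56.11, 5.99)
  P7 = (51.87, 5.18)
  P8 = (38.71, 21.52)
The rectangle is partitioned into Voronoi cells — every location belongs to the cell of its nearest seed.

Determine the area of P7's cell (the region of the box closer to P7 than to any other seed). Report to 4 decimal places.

Area of P7's cell: 223.1834

1. box [0,65]×[0,44]: [(0, 0) (65, 0) (65, 44) (0, 44)]
2. ⊥bis P7·P0 via (35.345,4.09): [(35.6148, 0) (65, 0) (65, 44) (32.7125, 44)]  |A|=1356.7996
3. ⊥bis P7·P1 via (53.785,18.07): [(34.2313, 20.975) (35.6148, 0) (65, 0) (65, 16.4038)]  |A|=560.5404
4. ⊥bis P7·P2 via (55.735,3.75): [(60.6556, 17.0493) (34.2313, 20.975) (35.6148, 0) (54.3475, 0)]  |A|=434.0993
5. ⊥bis P7·P3 via (35.95,21.48): [(60.6556, 17.0493) (35.2743, 20.82) (34.304, 19.8724) (35.6148, 0) (54.3475, 0)]  |A|=433.5299
6. ⊥bis P7·P4 via (32.66,5.155): [(60.6556, 17.0493) (35.2743, 20.82) (34.304, 19.8724) (35.6148, 0) (54.3475, 0)]  |A|=433.5299
7. ⊥bis P7·P5 via (46.615,15.42): [(60.6556, 17.0493) (52.2292, 18.3011) (34.9911, 9.4548) (35.6148, 0) (54.3475, 0)]  |A|=331.4453
8. ⊥bis P7·P6 via (53.99,5.585): [(54.8154, 1.2645) (51.6204, 17.9887) (34.9911, 9.4548) (35.6148, 0) (54.3475, 0)]  |A|=255.6957
9. ⊥bis P7·P8 via (45.29,13.35): [(54.8154, 1.2645) (51.6204, 17.9887) (50.0471, 17.1813) (35.2667, 5.2774) (35.6148, 0) (54.3475, 0)]  |A|=223.1834
10. canonical 6-gon: [(54.8154, 1.2645) (51.6204, 17.9887) (50.0471, 17.1813) (35.2667, 5.2774) (35.6148, 0) (54.3475, 0)]
11. shoelace: 223.1834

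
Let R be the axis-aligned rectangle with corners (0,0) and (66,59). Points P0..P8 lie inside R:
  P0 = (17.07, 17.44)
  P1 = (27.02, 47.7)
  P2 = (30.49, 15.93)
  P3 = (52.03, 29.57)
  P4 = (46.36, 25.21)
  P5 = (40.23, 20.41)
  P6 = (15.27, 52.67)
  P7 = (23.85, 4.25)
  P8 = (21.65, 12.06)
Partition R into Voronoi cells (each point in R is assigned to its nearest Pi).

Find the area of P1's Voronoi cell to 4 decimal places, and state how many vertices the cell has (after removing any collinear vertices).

Area of P1's cell: 656.2412 (7 vertices)

1. box [0,66]×[0,59]: [(0, 0) (66, 0) (66, 59) (0, 59)]
2. ⊥bis P1·P0 via (22.045,32.57): [(0, 39.8188) (66, 18.1169) (66, 59) (0, 59)]  |A|=1982.1245
3. ⊥bis P1·P2 via (28.755,31.815): [(0, 39.8188) (25.4417, 31.4531) (66, 35.883) (66, 59) (0, 59)]  |A|=1621.8421
4. ⊥bis P1·P3 via (39.525,38.635): [(0, 39.8188) (25.4417, 31.4531) (35.0821, 32.5061) (54.2878, 59) (0, 59)]  |A|=1109.3259
5. ⊥bis P1·P4 via (36.69,36.455): [(0, 39.8188) (25.4417, 31.4531) (31.6637, 32.1327) (40.0214, 39.3198) (54.2878, 59) (0, 59)]  |A|=1098.602
6. ⊥bis P1·P5 via (33.625,34.055): [(0, 39.8188) (25.4417, 31.4531) (29.0681, 31.8492) (34.2521, 34.3585) (40.0214, 39.3198) (54.2878, 59) (0, 59)]  |A|=1096.0802
7. ⊥bis P1·P6 via (21.145,50.185): [(14.7139, 34.9806) (25.4417, 31.4531) (29.0681, 31.8492) (34.2521, 34.3585) (40.0214, 39.3198) (54.2878, 59) (24.8736, 59)]  |A|=656.2412
8. ⊥bis P1·P7 via (25.435,25.975): [(14.7139, 34.9806) (25.4417, 31.4531) (29.0681, 31.8492) (34.2521, 34.3585) (40.0214, 39.3198) (54.2878, 59) (24.8736, 59)]  |A|=656.2412
9. ⊥bis P1·P8 via (24.335,29.88): [(14.7139, 34.9806) (25.4417, 31.4531) (29.0681, 31.8492) (34.2521, 34.3585) (40.0214, 39.3198) (54.2878, 59) (24.8736, 59)]  |A|=656.2412
10. canonical 7-gon: [(14.7139, 34.9806) (25.4417, 31.4531) (29.0681, 31.8492) (34.2521, 34.3585) (40.0214, 39.3198) (54.2878, 59) (24.8736, 59)]
11. shoelace: 656.2412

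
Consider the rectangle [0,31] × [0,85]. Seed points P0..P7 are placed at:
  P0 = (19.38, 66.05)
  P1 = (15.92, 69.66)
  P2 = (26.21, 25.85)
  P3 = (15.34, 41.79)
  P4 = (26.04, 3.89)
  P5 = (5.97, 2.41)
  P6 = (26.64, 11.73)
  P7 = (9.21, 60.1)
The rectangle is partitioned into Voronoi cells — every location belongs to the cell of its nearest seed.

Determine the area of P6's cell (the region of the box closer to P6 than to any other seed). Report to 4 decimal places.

1. box [0,31]×[0,85]: [(0, 0) (31, 0) (31, 85) (0, 85)]
2. ⊥bis P6·P0 via (23.01,38.89): [(0, 35.8147) (0, 0) (31, 0) (31, 39.9579)]  |A|=1174.4744
3. ⊥bis P6·P1 via (21.28,40.695): [(0, 35.8147) (0, 0) (31, 0) (31, 39.9579)]  |A|=1174.4744
4. ⊥bis P6·P2 via (26.425,18.79): [(0, 17.9853) (0, 0) (31, 0) (31, 18.9293)]  |A|=572.1762
5. ⊥bis P6·P3 via (20.99,26.76): [(0, 17.9853) (0, 0) (31, 0) (31, 18.9293)]  |A|=572.1762
6. ⊥bis P6·P4 via (26.34,7.81): [(0, 17.9853) (0, 9.8258) (31, 7.4534) (31, 18.9293)]  |A|=304.3489
7. ⊥bis P6·P5 via (16.305,7.07): [(11.2292, 18.3272) (15.6008, 8.6319) (31, 7.4534) (31, 18.9293)]  |A|=185.5192
8. ⊥bis P6·P7 via (17.925,35.915): [(11.2292, 18.3272) (15.6008, 8.6319) (31, 7.4534) (31, 18.9293)]  |A|=185.5192
9. canonical 4-gon: [(11.2292, 18.3272) (15.6008, 8.6319) (31, 7.4534) (31, 18.9293)]
10. shoelace: 185.5192

Area of P6's cell: 185.5192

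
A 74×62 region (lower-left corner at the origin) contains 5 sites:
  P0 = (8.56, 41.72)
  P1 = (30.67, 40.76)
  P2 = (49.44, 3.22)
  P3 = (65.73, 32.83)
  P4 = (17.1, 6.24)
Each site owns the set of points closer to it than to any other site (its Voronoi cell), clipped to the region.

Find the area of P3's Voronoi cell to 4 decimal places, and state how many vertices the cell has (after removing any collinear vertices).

1. box [0,74]×[0,62]: [(0, 0) (74, 0) (74, 62) (0, 62)]
2. ⊥bis P3·P0 via (37.145,37.275): [(31.3487, 0) (74, 0) (74, 62) (40.9898, 62)]  |A|=2345.5077
3. ⊥bis P3·P1 via (48.2,36.795): [(39.8776, 0) (74, 0) (74, 62) (53.901, 62)]  |A|=1680.8655
4. ⊥bis P3·P2 via (57.585,18.025): [(45.4629, 24.694) (74, 8.9943) (74, 62) (53.901, 62)]  |A|=1131.2216
5. ⊥bis P3·P4 via (41.415,19.535): [(45.4629, 24.694) (74, 8.9943) (74, 62) (53.901, 62)]  |A|=1131.2216
6. canonical 4-gon: [(45.4629, 24.694) (74, 8.9943) (74, 62) (53.901, 62)]
7. shoelace: 1131.2216

Area of P3's cell: 1131.2216 (4 vertices)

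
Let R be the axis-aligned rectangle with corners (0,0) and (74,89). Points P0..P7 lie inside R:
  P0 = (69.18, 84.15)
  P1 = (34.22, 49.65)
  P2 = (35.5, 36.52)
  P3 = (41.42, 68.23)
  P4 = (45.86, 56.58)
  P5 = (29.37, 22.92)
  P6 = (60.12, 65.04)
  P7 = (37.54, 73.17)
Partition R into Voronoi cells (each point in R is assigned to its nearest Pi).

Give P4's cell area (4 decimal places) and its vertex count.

Area of P4's cell: 432.3967 (4 vertices)

1. box [0,74]×[0,89]: [(0, 0) (74, 0) (74, 89) (0, 89)]
2. ⊥bis P4·P0 via (57.52,70.365): [(0, 0) (74, 0) (74, 56.4254) (35.4888, 89) (0, 89)]  |A|=5958.7578
3. ⊥bis P4·P1 via (40.04,53.115): [(71.6626, 0) (74, 0) (74, 56.4254) (35.4888, 89) (18.6755, 89)]  |A|=1938.7138
4. ⊥bis P4·P2 via (40.68,46.55): [(45.3997, 44.1125) (74, 29.3419) (74, 56.4254) (35.4888, 89) (18.6755, 89)]  |A|=1467.5669
5. ⊥bis P4·P3 via (43.64,62.405): [(36.1978, 59.5686) (45.3997, 44.1125) (74, 29.3419) (74, 56.4254) (59.6962, 68.5243)]  |A|=871.1771
6. ⊥bis P4·P5 via (37.615,39.75): [(36.1978, 59.5686) (45.3997, 44.1125) (74, 29.3419) (74, 56.4254) (59.6962, 68.5243)]  |A|=871.1771
7. ⊥bis P4·P6 via (52.99,60.81): [(50.494, 65.0172) (36.1978, 59.5686) (45.3997, 44.1125) (70.6249, 31.0849)]  |A|=432.3967
8. ⊥bis P4·P7 via (41.7,64.875): [(50.494, 65.0172) (36.1978, 59.5686) (45.3997, 44.1125) (70.6249, 31.0849)]  |A|=432.3967
9. canonical 4-gon: [(50.494, 65.0172) (36.1978, 59.5686) (45.3997, 44.1125) (70.6249, 31.0849)]
10. shoelace: 432.3967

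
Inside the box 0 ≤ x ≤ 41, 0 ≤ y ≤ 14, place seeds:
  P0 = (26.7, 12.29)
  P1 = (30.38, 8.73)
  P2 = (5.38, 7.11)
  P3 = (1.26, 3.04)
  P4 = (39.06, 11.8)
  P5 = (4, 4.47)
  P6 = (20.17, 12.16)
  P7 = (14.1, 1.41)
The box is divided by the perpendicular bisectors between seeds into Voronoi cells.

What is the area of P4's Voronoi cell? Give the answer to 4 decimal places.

Area of P4's cell: 71.7530

1. box [0,41]×[0,14]: [(0, 0) (41, 0) (41, 14) (0, 14)]
2. ⊥bis P4·P0 via (32.88,12.045): [(32.4025, 0) (41, 0) (41, 14) (32.9575, 14)]  |A|=116.4801
3. ⊥bis P4·P1 via (34.72,10.265): [(38.3506, 0) (41, 0) (41, 14) (33.399, 14)]  |A|=71.753
4. ⊥bis P4·P2 via (22.22,9.455): [(38.3506, 0) (41, 0) (41, 14) (33.399, 14)]  |A|=71.753
5. ⊥bis P4·P3 via (20.16,7.42): [(38.3506, 0) (41, 0) (41, 14) (33.399, 14)]  |A|=71.753
6. ⊥bis P4·P5 via (21.53,8.135): [(38.3506, 0) (41, 0) (41, 14) (33.399, 14)]  |A|=71.753
7. ⊥bis P4·P6 via (29.615,11.98): [(38.3506, 0) (41, 0) (41, 14) (33.399, 14)]  |A|=71.753
8. ⊥bis P4·P7 via (26.58,6.605): [(38.3506, 0) (41, 0) (41, 14) (33.399, 14)]  |A|=71.753
9. canonical 4-gon: [(38.3506, 0) (41, 0) (41, 14) (33.399, 14)]
10. shoelace: 71.753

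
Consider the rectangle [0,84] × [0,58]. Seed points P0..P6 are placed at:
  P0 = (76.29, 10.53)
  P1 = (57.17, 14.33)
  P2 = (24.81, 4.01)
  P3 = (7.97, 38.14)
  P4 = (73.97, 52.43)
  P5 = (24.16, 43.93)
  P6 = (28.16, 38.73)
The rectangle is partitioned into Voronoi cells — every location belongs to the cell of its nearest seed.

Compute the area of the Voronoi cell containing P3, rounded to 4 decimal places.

Area of P3's cell: 645.4383

1. box [0,84]×[0,58]: [(0, 0) (84, 0) (84, 58) (0, 58)]
2. ⊥bis P3·P0 via (42.13,24.335): [(0, 0) (32.2956, 0) (55.735, 58) (0, 58)]  |A|=2552.8848
3. ⊥bis P3·P1 via (32.57,26.235): [(0, 0) (19.8738, 0) (47.9425, 58) (0, 58)]  |A|=1966.67
4. ⊥bis P3·P2 via (16.39,21.075): [(0, 12.9881) (34.3649, 29.944) (47.9425, 58) (0, 58)]  |A|=1445.9538
5. ⊥bis P3·P4 via (40.97,45.285): [(0, 12.9881) (34.3649, 29.944) (41.2232, 44.1156) (38.217, 58) (0, 58)]  |A|=1378.4378
6. ⊥bis P3·P5 via (16.065,41.035): [(0, 12.9881) (22.1813, 23.9325) (9.9978, 58) (0, 58)]  |A|=669.5134
7. ⊥bis P3·P6 via (18.065,38.435): [(0, 12.9881) (18.5413, 22.1365) (18.1602, 35.1763) (9.9978, 58) (0, 58)]  |A|=645.4383
8. canonical 5-gon: [(0, 12.9881) (18.5413, 22.1365) (18.1602, 35.1763) (9.9978, 58) (0, 58)]
9. shoelace: 645.4383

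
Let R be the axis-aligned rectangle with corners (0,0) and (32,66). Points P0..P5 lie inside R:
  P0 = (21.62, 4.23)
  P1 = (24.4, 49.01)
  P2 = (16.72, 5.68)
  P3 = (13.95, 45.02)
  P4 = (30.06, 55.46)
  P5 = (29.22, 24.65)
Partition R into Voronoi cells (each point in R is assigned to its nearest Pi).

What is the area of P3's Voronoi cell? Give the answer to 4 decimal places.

1. box [0,32]×[0,66]: [(0, 0) (32, 0) (32, 66) (0, 66)]
2. ⊥bis P3·P0 via (17.785,24.625): [(0, 21.2808) (32, 27.2979) (32, 66) (0, 66)]  |A|=1334.7406
3. ⊥bis P3·P1 via (19.175,47.015): [(0, 21.2808) (27.0581, 26.3687) (11.9262, 66) (0, 66)]  |A|=841.3346
4. ⊥bis P3·P2 via (15.335,25.35): [(0, 24.2702) (25.4153, 26.0598) (27.0581, 26.3687) (11.9262, 66) (0, 66)]  |A|=803.3456
5. ⊥bis P3·P4 via (22.005,50.24): [(0, 24.2702) (25.4153, 26.0598) (27.0581, 26.3687) (12.1189, 65.4953) (11.7918, 66) (0, 66)]  |A|=803.3117
6. ⊥bis P3·P5 via (21.585,34.835): [(0, 24.2702) (8.2684, 24.8524) (23.327, 36.1408) (12.1189, 65.4953) (11.7918, 66) (0, 66)]  |A|=707.0181
7. canonical 6-gon: [(0, 24.2702) (8.2684, 24.8524) (23.327, 36.1408) (12.1189, 65.4953) (11.7918, 66) (0, 66)]
8. shoelace: 707.0181

Area of P3's cell: 707.0181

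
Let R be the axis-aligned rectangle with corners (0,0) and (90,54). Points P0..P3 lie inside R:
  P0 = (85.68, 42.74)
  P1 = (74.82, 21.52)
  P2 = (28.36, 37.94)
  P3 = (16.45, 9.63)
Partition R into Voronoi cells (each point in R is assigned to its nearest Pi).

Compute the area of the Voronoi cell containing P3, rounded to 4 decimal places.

1. box [0,90]×[0,54]: [(0, 0) (90, 0) (90, 54) (0, 54)]
2. ⊥bis P3·P0 via (51.065,26.185): [(0, 0) (63.5883, 0) (37.7622, 54) (0, 54)]  |A|=2736.4617
3. ⊥bis P3·P1 via (45.635,15.575): [(0, 0) (48.8076, 0) (37.8417, 53.8338) (37.7622, 54) (0, 54)]  |A|=2338.6132
4. ⊥bis P3·P2 via (22.405,23.785): [(0, 33.2108) (0, 0) (48.8076, 0) (45.9832, 13.8657)]  |A|=1101.9439
5. canonical 4-gon: [(0, 33.2108) (0, 0) (48.8076, 0) (45.9832, 13.8657)]
6. shoelace: 1101.9439

Area of P3's cell: 1101.9439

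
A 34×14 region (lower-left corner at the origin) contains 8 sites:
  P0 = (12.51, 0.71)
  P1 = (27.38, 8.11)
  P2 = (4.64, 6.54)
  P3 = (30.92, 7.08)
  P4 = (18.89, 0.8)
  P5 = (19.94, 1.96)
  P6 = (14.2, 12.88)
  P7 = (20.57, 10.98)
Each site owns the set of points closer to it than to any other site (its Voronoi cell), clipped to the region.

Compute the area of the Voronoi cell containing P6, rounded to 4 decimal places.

1. box [0,34]×[0,14]: [(0, 0) (34, 0) (34, 14) (0, 14)]
2. ⊥bis P6·P0 via (13.355,6.795): [(0, 8.6496) (34, 3.9281) (34, 14) (0, 14)]  |A|=262.1797
3. ⊥bis P6·P1 via (20.79,10.495): [(0, 8.6496) (19.1592, 5.989) (22.0585, 14) (0, 14)]  |A|=139.6106
4. ⊥bis P6·P2 via (9.42,9.71): [(11.1501, 7.1012) (19.1592, 5.989) (22.0585, 14) (6.575, 14)]  |A|=87.1019
5. ⊥bis P6·P3 via (22.56,9.98): [(11.1501, 7.1012) (19.1592, 5.989) (22.0585, 14) (6.575, 14)]  |A|=87.1019
6. ⊥bis P6·P4 via (16.545,6.84): [(11.1501, 7.1012) (15.6192, 6.4806) (19.9449, 8.16) (22.0585, 14) (6.575, 14)]  |A|=83.066
7. ⊥bis P6·P5 via (17.07,7.42): [(11.1501, 7.1012) (15.3531, 6.5175) (20.2896, 9.1124) (22.0585, 14) (6.575, 14)]  |A|=80.8592
8. ⊥bis P6·P7 via (17.385,11.93): [(11.1501, 7.1012) (15.3531, 6.5175) (15.8482, 6.7778) (18.0024, 14) (6.575, 14)]  |A|=57.4232
9. canonical 5-gon: [(11.1501, 7.1012) (15.3531, 6.5175) (15.8482, 6.7778) (18.0024, 14) (6.575, 14)]
10. shoelace: 57.4232

Area of P6's cell: 57.4232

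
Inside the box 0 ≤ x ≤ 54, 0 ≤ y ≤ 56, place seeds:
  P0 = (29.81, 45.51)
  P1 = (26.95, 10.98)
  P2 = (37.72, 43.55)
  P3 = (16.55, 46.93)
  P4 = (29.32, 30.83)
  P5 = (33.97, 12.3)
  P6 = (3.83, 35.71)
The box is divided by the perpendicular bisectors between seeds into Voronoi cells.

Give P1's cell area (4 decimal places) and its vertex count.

1. box [0,54]×[0,56]: [(0, 0) (54, 0) (54, 56) (0, 56)]
2. ⊥bis P1·P0 via (28.38,28.245): [(0, 30.5956) (0, 0) (54, 0) (54, 26.123)]  |A|=1531.4022
3. ⊥bis P1·P2 via (32.335,27.265): [(29.7026, 28.1355) (0, 30.5956) (0, 0) (54, 0) (54, 20.101)]  |A|=1458.2428
4. ⊥bis P1·P3 via (21.75,28.955): [(29.7026, 28.1355) (21.3177, 28.8299) (0, 22.6629) (0, 0) (54, 0) (54, 20.101)]  |A|=1373.6894
5. ⊥bis P1·P4 via (28.135,20.905): [(3.9181, 23.7964) (0, 22.6629) (0, 0) (54, 0) (54, 17.8168)]  |A|=1133.0508
6. ⊥bis P1·P5 via (30.46,11.64): [(28.7312, 20.8338) (3.9181, 23.7964) (0, 22.6629) (0, 0) (32.6487, 0)]  |A|=685.5319
7. ⊥bis P1·P6 via (15.39,23.345): [(28.7312, 20.8338) (14.519, 22.5307) (0, 8.9569) (0, 0) (32.6487, 0)]  |A|=577.546
8. canonical 5-gon: [(28.7312, 20.8338) (14.519, 22.5307) (0, 8.9569) (0, 0) (32.6487, 0)]
9. shoelace: 577.546

Area of P1's cell: 577.5460 (5 vertices)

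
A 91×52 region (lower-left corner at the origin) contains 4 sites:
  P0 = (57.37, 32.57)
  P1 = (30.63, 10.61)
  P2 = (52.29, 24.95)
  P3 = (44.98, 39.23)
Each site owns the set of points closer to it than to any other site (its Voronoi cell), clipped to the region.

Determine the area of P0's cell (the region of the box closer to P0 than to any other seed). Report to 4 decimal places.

1. box [0,91]×[0,52]: [(0, 0) (91, 0) (91, 52) (0, 52)]
2. ⊥bis P0·P1 via (44,21.59): [(61.7306, 0) (91, 0) (91, 52) (19.026, 52)]  |A|=2632.3271
3. ⊥bis P0·P2 via (54.83,28.76): [(91, 4.6467) (91, 52) (19.97, 52)]  |A|=1681.7536
4. ⊥bis P0·P3 via (51.175,35.9): [(49.3138, 32.4375) (91, 4.6467) (91, 52) (59.8292, 52)]  |A|=1291.88
5. canonical 4-gon: [(49.3138, 32.4375) (91, 4.6467) (91, 52) (59.8292, 52)]
6. shoelace: 1291.88

Area of P0's cell: 1291.8800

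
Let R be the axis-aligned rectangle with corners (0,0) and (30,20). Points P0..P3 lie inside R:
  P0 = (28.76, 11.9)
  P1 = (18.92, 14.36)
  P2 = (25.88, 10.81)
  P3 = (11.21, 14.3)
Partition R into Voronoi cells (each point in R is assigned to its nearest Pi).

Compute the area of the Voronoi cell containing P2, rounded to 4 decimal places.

1. box [0,30]×[0,20]: [(0, 0) (30, 0) (30, 20) (0, 20)]
2. ⊥bis P2·P0 via (27.32,11.355): [(0, 0) (30, 0) (30, 4.2739) (24.0481, 20) (0, 20)]  |A|=553.2
3. ⊥bis P2·P1 via (22.4,12.585): [(15.9809, 0) (30, 0) (30, 4.2739) (24.9571, 17.5983)]  |A|=134.1325
4. ⊥bis P2·P3 via (18.545,12.555): [(15.9809, 0) (30, 0) (30, 4.2739) (24.9571, 17.5983)]  |A|=134.1325
5. canonical 4-gon: [(15.9809, 0) (30, 0) (30, 4.2739) (24.9571, 17.5983)]
6. shoelace: 134.1325

Area of P2's cell: 134.1325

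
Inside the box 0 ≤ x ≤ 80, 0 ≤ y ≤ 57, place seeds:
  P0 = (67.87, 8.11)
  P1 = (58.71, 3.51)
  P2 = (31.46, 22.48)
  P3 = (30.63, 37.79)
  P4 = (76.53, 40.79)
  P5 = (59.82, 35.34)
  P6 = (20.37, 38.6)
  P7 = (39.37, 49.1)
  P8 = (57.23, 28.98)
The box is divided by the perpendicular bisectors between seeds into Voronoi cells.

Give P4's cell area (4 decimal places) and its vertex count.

Area of P4's cell: 420.2858 (5 vertices)

1. box [0,80]×[0,57]: [(0, 0) (80, 0) (80, 57) (0, 57)]
2. ⊥bis P4·P0 via (72.2,24.45): [(0, 43.5826) (80, 22.383) (80, 57) (0, 57)]  |A|=1921.3758
3. ⊥bis P4·P1 via (67.62,22.15): [(0, 54.4727) (51.1247, 30.0348) (80, 22.383) (80, 57) (0, 57)]  |A|=1642.9995
4. ⊥bis P4·P2 via (53.995,31.635): [(55.0698, 28.9894) (80, 22.383) (80, 57) (43.6903, 57)]  |A|=940.0322
5. ⊥bis P4·P3 via (53.58,39.29): [(54.0967, 31.3847) (55.0698, 28.9894) (80, 22.383) (80, 57) (52.4225, 57)]  |A|=828.1934
6. ⊥bis P4·P5 via (68.175,38.065): [(72.6549, 24.3295) (80, 22.383) (80, 57) (61.9993, 57)]  |A|=421.179
7. ⊥bis P4·P6 via (48.45,39.695): [(72.6549, 24.3295) (80, 22.383) (80, 57) (61.9993, 57)]  |A|=421.179
8. ⊥bis P4·P7 via (57.95,44.945): [(72.6549, 24.3295) (80, 22.383) (80, 57) (61.9993, 57)]  |A|=421.179
9. ⊥bis P4·P8 via (66.88,34.885): [(71.8739, 26.7239) (73.4715, 24.113) (80, 22.383) (80, 57) (61.9993, 57)]  |A|=420.2858
10. canonical 5-gon: [(71.8739, 26.7239) (73.4715, 24.113) (80, 22.383) (80, 57) (61.9993, 57)]
11. shoelace: 420.2858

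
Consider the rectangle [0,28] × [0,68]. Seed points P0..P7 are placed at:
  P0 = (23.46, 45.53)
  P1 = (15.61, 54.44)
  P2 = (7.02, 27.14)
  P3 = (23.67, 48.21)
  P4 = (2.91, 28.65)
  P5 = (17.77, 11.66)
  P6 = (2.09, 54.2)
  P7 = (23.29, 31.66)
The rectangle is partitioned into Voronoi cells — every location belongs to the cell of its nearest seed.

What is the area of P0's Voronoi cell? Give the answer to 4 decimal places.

Area of P0's cell: 130.6072

1. box [0,28]×[0,68]: [(0, 0) (28, 0) (28, 68) (0, 68)]
2. ⊥bis P0·P1 via (19.535,49.985): [(0, 32.774) (0, 0) (28, 0) (28, 57.4429)]  |A|=1263.0376
3. ⊥bis P0·P2 via (15.24,36.335): [(9.6817, 41.3039) (28, 24.928) (28, 57.4429)]  |A|=297.8091
4. ⊥bis P0·P3 via (23.565,46.87): [(16.6173, 47.4144) (9.6817, 41.3039) (28, 24.928) (28, 46.5225)]  |A|=235.6569
5. ⊥bis P0·P4 via (13.185,37.09): [(16.6173, 47.4144) (9.706, 41.3254) (9.8395, 41.1628) (28, 24.928) (28, 46.5225)]  |A|=235.6535
6. ⊥bis P0·P5 via (20.615,28.595): [(16.6173, 47.4144) (9.706, 41.3254) (9.8395, 41.1628) (24.6578, 27.9158) (28, 27.3544) (28, 46.5225)]  |A|=231.5988
7. ⊥bis P0·P6 via (12.775,49.865): [(16.6173, 47.4144) (9.706, 41.3254) (9.8395, 41.1628) (24.6578, 27.9158) (28, 27.3544) (28, 46.5225)]  |A|=231.5988
8. ⊥bis P0·P7 via (23.375,38.595): [(16.6173, 47.4144) (9.706, 41.3254) (9.8395, 41.1628) (12.5637, 38.7275) (28, 38.5383) (28, 46.5225)]  |A|=130.6072
9. canonical 6-gon: [(16.6173, 47.4144) (9.706, 41.3254) (9.8395, 41.1628) (12.5637, 38.7275) (28, 38.5383) (28, 46.5225)]
10. shoelace: 130.6072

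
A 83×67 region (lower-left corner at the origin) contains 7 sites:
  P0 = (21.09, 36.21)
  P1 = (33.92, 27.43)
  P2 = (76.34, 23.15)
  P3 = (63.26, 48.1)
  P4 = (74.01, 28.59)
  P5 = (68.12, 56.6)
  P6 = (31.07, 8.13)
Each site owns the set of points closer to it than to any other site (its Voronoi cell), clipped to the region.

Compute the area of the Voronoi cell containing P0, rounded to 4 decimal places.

1. box [0,83]×[0,67]: [(0, 0) (83, 0) (83, 67) (0, 67)]
2. ⊥bis P0·P1 via (27.505,31.82): [(0, 0) (5.7295, 0) (51.5799, 67) (0, 67)]  |A|=1919.8636
3. ⊥bis P0·P2 via (48.715,29.68): [(0, 0) (5.7295, 0) (51.5799, 67) (0, 67)]  |A|=1919.8636
4. ⊥bis P0·P3 via (42.175,42.155): [(0, 0) (5.7295, 0) (39.9581, 50.0175) (35.1699, 67) (0, 67)]  |A|=1780.522
5. ⊥bis P0·P4 via (47.55,32.4): [(0, 0) (5.7295, 0) (39.9581, 50.0175) (35.1699, 67) (0, 67)]  |A|=1780.522
6. ⊥bis P0·P5 via (44.605,46.405): [(0, 0) (5.7295, 0) (39.9581, 50.0175) (35.1699, 67) (0, 67)]  |A|=1780.522
7. ⊥bis P0·P6 via (26.08,22.17): [(0, 12.9008) (19.2368, 19.7378) (39.9581, 50.0175) (35.1699, 67) (0, 67)]  |A|=1599.8929
8. canonical 5-gon: [(0, 12.9008) (19.2368, 19.7378) (39.9581, 50.0175) (35.1699, 67) (0, 67)]
9. shoelace: 1599.8929

Area of P0's cell: 1599.8929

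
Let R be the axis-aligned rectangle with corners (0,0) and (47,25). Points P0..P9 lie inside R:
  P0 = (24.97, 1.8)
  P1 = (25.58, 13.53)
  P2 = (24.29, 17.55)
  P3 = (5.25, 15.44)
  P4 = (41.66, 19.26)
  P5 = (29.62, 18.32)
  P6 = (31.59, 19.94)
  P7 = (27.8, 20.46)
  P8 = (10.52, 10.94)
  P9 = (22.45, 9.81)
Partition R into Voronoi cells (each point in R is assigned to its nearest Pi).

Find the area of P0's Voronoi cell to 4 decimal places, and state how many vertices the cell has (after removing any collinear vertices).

1. box [0,47]×[0,25]: [(0, 0) (47, 0) (47, 25) (0, 25)]
2. ⊥bis P0·P1 via (25.275,7.665): [(0, 8.9794) (0, 0) (47, 0) (47, 6.5352)]  |A|=364.5934
3. ⊥bis P0·P2 via (24.63,9.675): [(3.8641, 8.7784) (0, 8.6116) (0, 0) (47, 0) (47, 6.5352)]  |A|=363.8828
4. ⊥bis P0·P3 via (15.11,8.62): [(14.8253, 8.2084) (9.1477, 0) (47, 0) (47, 6.5352)]  |A|=260.4882
5. ⊥bis P0·P4 via (33.315,10.53): [(36.9472, 7.058) (14.8253, 8.2084) (9.1477, 0) (44.3308, 0)]  |A|=218.2199
6. ⊥bis P0·P5 via (27.295,10.06): [(36.9472, 7.058) (14.8253, 8.2084) (9.1477, 0) (44.3308, 0)]  |A|=218.2199
7. ⊥bis P0·P6 via (28.28,10.87): [(36.9472, 7.058) (14.8253, 8.2084) (9.1477, 0) (44.3308, 0)]  |A|=218.2199
8. ⊥bis P0·P7 via (26.385,11.13): [(36.9472, 7.058) (14.8253, 8.2084) (9.1477, 0) (44.3308, 0)]  |A|=218.2199
9. ⊥bis P0·P8 via (17.745,6.37): [(36.9472, 7.058) (18.7778, 8.0029) (13.7158, 0) (44.3308, 0)]  |A|=183.1354
10. ⊥bis P0·P9 via (23.71,5.805): [(36.9472, 7.058) (29.0055, 7.471) (15.8169, 3.3218) (13.7158, 0) (44.3308, 0)]  |A|=158.4096
11. canonical 5-gon: [(36.9472, 7.058) (29.0055, 7.471) (15.8169, 3.3218) (13.7158, 0) (44.3308, 0)]
12. shoelace: 158.4096

Area of P0's cell: 158.4096 (5 vertices)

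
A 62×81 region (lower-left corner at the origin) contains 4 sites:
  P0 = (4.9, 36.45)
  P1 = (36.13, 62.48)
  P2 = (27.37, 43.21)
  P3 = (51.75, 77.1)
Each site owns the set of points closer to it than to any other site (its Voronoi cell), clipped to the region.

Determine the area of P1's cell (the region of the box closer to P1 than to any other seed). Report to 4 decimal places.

Area of P1's cell: 1257.9470

1. box [0,62]×[0,81]: [(0, 0) (62, 0) (62, 81) (0, 81)]
2. ⊥bis P1·P0 via (20.515,49.465): [(0, 74.0783) (61.7438, 0) (62, 0) (62, 81) (0, 81)]  |A|=2735.0648
3. ⊥bis P1·P2 via (31.75,52.845): [(0, 74.0783) (9.1253, 63.13) (62, 39.0936) (62, 81) (0, 81)]  |A|=1693.4457
4. ⊥bis P1·P3 via (43.94,69.79): [(0, 74.0783) (9.1253, 63.13) (62, 39.0936) (62, 50.4947) (33.4477, 81) (0, 81)]  |A|=1257.947
5. canonical 6-gon: [(0, 74.0783) (9.1253, 63.13) (62, 39.0936) (62, 50.4947) (33.4477, 81) (0, 81)]
6. shoelace: 1257.947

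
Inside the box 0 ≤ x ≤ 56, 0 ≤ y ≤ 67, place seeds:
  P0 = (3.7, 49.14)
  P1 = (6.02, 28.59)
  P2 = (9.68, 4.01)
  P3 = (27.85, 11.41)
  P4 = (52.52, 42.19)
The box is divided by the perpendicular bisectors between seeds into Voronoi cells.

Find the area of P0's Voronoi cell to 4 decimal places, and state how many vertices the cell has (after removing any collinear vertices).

Area of P0's cell: 792.8333 (4 vertices)

1. box [0,56]×[0,67]: [(0, 0) (56, 0) (56, 67) (0, 67)]
2. ⊥bis P0·P1 via (4.86,38.865): [(0, 38.3163) (56, 44.6385) (56, 67) (0, 67)]  |A|=1429.2657
3. ⊥bis P0·P2 via (6.69,26.575): [(0, 38.3163) (56, 44.6385) (56, 67) (0, 67)]  |A|=1429.2657
4. ⊥bis P0·P3 via (15.775,30.275): [(0, 38.3163) (34.4067, 42.2007) (56, 56.022) (56, 67) (0, 67)]  |A|=1306.362
5. ⊥bis P0·P4 via (28.11,45.665): [(0, 38.3163) (27.5059, 41.4216) (31.1472, 67) (0, 67)]  |A|=792.8333
6. canonical 4-gon: [(0, 38.3163) (27.5059, 41.4216) (31.1472, 67) (0, 67)]
7. shoelace: 792.8333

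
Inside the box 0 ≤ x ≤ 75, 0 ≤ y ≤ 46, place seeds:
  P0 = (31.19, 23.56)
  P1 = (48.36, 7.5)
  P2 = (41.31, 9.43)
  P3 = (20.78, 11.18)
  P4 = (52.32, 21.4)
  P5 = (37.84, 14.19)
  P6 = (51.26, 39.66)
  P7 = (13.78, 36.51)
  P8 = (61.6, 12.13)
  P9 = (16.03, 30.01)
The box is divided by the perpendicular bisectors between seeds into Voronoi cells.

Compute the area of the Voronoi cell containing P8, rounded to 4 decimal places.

Area of P8's cell: 479.8672

1. box [0,75]×[0,46]: [(0, 0) (75, 0) (75, 46) (0, 46)]
2. ⊥bis P8·P0 via (46.395,17.845): [(39.6877, 0) (75, 0) (75, 46) (56.9774, 46)]  |A|=1226.7016
3. ⊥bis P8·P1 via (54.98,9.815): [(49.3876, 25.807) (58.4123, 0) (75, 0) (75, 46) (56.9774, 46)]  |A|=985.089
4. ⊥bis P8·P2 via (51.455,10.78): [(49.4376, 25.9401) (49.4969, 25.4944) (58.4123, 0) (75, 0) (75, 46) (56.9774, 46)]  |A|=985.074
5. ⊥bis P8·P3 via (41.19,11.655): [(49.4376, 25.9401) (49.4969, 25.4944) (58.4123, 0) (75, 0) (75, 46) (56.9774, 46)]  |A|=985.074
6. ⊥bis P8·P4 via (56.96,16.765): [(53.6932, 13.4947) (58.4123, 0) (75, 0) (75, 34.8245)]  |A|=482.9217
7. ⊥bis P8·P5 via (49.72,13.16): [(53.6932, 13.4947) (58.4123, 0) (75, 0) (75, 34.8245)]  |A|=482.9217
8. ⊥bis P8·P6 via (56.43,25.895): [(71.8748, 31.6959) (53.6932, 13.4947) (58.4123, 0) (75, 0) (75, 32.8697)]  |A|=479.8672
9. ⊥bis P8·P7 via (37.69,24.32): [(71.8748, 31.6959) (53.6932, 13.4947) (58.4123, 0) (75, 0) (75, 32.8697)]  |A|=479.8672
10. ⊥bis P8·P9 via (38.815,21.07): [(71.8748, 31.6959) (53.6932, 13.4947) (58.4123, 0) (75, 0) (75, 32.8697)]  |A|=479.8672
11. canonical 5-gon: [(71.8748, 31.6959) (53.6932, 13.4947) (58.4123, 0) (75, 0) (75, 32.8697)]
12. shoelace: 479.8672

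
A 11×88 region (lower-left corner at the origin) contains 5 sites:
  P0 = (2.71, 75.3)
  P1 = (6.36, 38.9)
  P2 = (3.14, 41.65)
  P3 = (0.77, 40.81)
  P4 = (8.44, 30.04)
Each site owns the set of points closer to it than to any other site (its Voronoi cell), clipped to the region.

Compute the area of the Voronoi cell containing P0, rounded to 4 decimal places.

1. box [0,11]×[0,88]: [(0, 0) (11, 0) (11, 88) (0, 88)]
2. ⊥bis P0·P1 via (4.535,57.1): [(0, 56.6453) (11, 57.7483) (11, 88) (0, 88)]  |A|=338.8356
3. ⊥bis P0·P2 via (2.925,58.475): [(0, 58.4376) (11, 58.5782) (11, 88) (0, 88)]  |A|=324.413
4. ⊥bis P0·P3 via (1.74,58.055): [(0, 58.4376) (11, 58.5782) (11, 88) (0, 88)]  |A|=324.413
5. ⊥bis P0·P4 via (5.575,52.67): [(0, 58.4376) (11, 58.5782) (11, 88) (0, 88)]  |A|=324.413
6. canonical 4-gon: [(0, 58.4376) (11, 58.5782) (11, 88) (0, 88)]
7. shoelace: 324.413

Area of P0's cell: 324.4130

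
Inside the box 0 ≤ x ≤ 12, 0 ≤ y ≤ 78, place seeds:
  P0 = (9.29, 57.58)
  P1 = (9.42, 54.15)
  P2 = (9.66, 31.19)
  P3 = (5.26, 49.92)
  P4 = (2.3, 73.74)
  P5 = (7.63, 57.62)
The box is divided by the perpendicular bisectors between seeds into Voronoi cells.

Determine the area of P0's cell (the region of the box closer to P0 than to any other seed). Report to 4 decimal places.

1. box [0,12]×[0,78]: [(0, 0) (12, 0) (12, 78) (0, 78)]
2. ⊥bis P0·P1 via (9.355,55.865): [(0, 55.5104) (12, 55.9652) (12, 78) (0, 78)]  |A|=267.1459
3. ⊥bis P0·P2 via (9.475,44.385): [(0, 55.5104) (12, 55.9652) (12, 78) (0, 78)]  |A|=267.1459
4. ⊥bis P0·P3 via (7.275,53.75): [(0, 57.5774) (3.6648, 55.6493) (12, 55.9652) (12, 78) (0, 78)]  |A|=263.3583
5. ⊥bis P0·P4 via (5.795,65.66): [(0, 63.1534) (0, 57.5774) (3.6648, 55.6493) (12, 55.9652) (12, 68.344)]  |A|=116.3423
6. ⊥bis P0·P5 via (8.46,57.6): [(8.6843, 66.9098) (8.4173, 55.8295) (12, 55.9652) (12, 68.344)]  |A|=40.3523
7. canonical 4-gon: [(8.6843, 66.9098) (8.4173, 55.8295) (12, 55.9652) (12, 68.344)]
8. shoelace: 40.3523

Area of P0's cell: 40.3523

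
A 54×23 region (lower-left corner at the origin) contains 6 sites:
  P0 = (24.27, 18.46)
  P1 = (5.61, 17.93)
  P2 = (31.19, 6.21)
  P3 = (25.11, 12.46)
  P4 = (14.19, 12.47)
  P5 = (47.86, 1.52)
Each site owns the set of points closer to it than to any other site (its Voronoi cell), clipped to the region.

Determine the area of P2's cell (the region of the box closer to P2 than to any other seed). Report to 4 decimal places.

1. box [0,54]×[0,23]: [(0, 0) (54, 0) (54, 23) (0, 23)]
2. ⊥bis P2·P0 via (27.73,12.335): [(5.8942, 0) (54, 0) (54, 23) (46.6095, 23)]  |A|=638.2073
3. ⊥bis P2·P1 via (18.4,12.07): [(15.3058, 5.3166) (12.8699, 0) (54, 0) (54, 23) (46.6095, 23)]  |A|=619.6639
4. ⊥bis P2·P3 via (28.15,9.335): [(36.0864, 17.0555) (18.554, 0) (54, 0) (54, 23) (46.6095, 23)]  |A|=530.2478
5. ⊥bis P2·P4 via (22.69,9.34): [(36.0864, 17.0555) (19.6396, 1.056) (19.2507, 0) (54, 0) (54, 23) (46.6095, 23)]  |A|=529.88
6. ⊥bis P2·P5 via (39.525,3.865): [(44.5871, 21.8575) (36.0864, 17.0555) (19.6396, 1.056) (19.2507, 0) (38.4376, 0)]  |A|=247.332
7. canonical 5-gon: [(44.5871, 21.8575) (36.0864, 17.0555) (19.6396, 1.056) (19.2507, 0) (38.4376, 0)]
8. shoelace: 247.332

Area of P2's cell: 247.3320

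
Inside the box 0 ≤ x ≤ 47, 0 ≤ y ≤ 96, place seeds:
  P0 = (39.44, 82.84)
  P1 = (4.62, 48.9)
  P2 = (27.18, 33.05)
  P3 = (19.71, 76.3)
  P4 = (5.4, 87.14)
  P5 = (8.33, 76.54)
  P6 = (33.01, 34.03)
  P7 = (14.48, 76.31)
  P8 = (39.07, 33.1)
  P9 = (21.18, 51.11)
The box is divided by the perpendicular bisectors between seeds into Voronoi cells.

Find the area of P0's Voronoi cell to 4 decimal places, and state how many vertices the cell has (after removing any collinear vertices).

1. box [0,47]×[0,96]: [(0, 0) (47, 0) (47, 96) (0, 96)]
2. ⊥bis P0·P1 via (22.03,65.87): [(0, 88.4712) (47, 40.2526) (47, 96) (0, 96)]  |A|=1486.9914
3. ⊥bis P0·P2 via (33.31,57.945): [(0, 88.4712) (28.6319, 59.0969) (47, 54.5741) (47, 96) (0, 96)]  |A|=1355.4624
4. ⊥bis P0·P3 via (29.575,79.57): [(37.0483, 57.0245) (47, 54.5741) (47, 96) (24.1289, 96)]  |A|=651.8368
5. ⊥bis P0·P4 via (22.42,84.99): [(37.0483, 57.0245) (47, 54.5741) (47, 96) (24.1289, 96)]  |A|=651.8368
6. ⊥bis P0·P5 via (23.885,79.69): [(37.0483, 57.0245) (47, 54.5741) (47, 96) (24.1289, 96)]  |A|=651.8368
7. ⊥bis P0·P6 via (36.225,58.435): [(36.597, 58.386) (47, 57.0156) (47, 96) (24.1289, 96)]  |A|=632.9157
8. ⊥bis P0·P7 via (26.96,79.575): [(36.597, 58.386) (47, 57.0156) (47, 96) (24.1289, 96)]  |A|=632.9157
9. ⊥bis P0·P8 via (39.255,57.97): [(36.597, 58.386) (39.7847, 57.9661) (47, 57.9124) (47, 96) (24.1289, 96)]  |A|=629.6802
10. ⊥bis P0·P9 via (30.31,66.975): [(34.5608, 64.5287) (46.0456, 57.9195) (47, 57.9124) (47, 96) (24.1289, 96)]  |A|=599.8946
11. canonical 5-gon: [(34.5608, 64.5287) (46.0456, 57.9195) (47, 57.9124) (47, 96) (24.1289, 96)]
12. shoelace: 599.8946

Area of P0's cell: 599.8946 (5 vertices)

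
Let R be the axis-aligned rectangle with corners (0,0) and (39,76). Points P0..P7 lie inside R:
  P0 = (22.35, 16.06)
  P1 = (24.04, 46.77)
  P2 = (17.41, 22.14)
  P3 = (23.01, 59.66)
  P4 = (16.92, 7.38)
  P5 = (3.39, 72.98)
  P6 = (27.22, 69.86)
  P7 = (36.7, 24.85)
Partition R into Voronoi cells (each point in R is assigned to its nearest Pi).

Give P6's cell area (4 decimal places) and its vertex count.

Area of P6's cell: 285.3087 (4 vertices)

1. box [0,39]×[0,76]: [(0, 0) (39, 0) (39, 76) (0, 76)]
2. ⊥bis P6·P0 via (24.785,42.96): [(0, 45.2035) (39, 41.6733) (39, 76) (0, 76)]  |A|=1269.9024
3. ⊥bis P6·P1 via (25.63,58.315): [(0, 61.8448) (39, 56.4737) (39, 76) (0, 76)]  |A|=656.7898
4. ⊥bis P6·P2 via (22.315,46): [(0, 61.8448) (39, 56.4737) (39, 76) (0, 76)]  |A|=656.7898
5. ⊥bis P6·P3 via (25.115,64.76): [(0, 75.1261) (39, 59.029) (39, 76) (0, 76)]  |A|=347.975
6. ⊥bis P6·P4 via (22.07,38.62): [(0, 75.1261) (39, 59.029) (39, 76) (0, 76)]  |A|=347.975
7. ⊥bis P6·P5 via (15.305,71.42): [(14.9807, 68.9429) (39, 59.029) (39, 76) (15.9046, 76)]  |A|=285.3087
8. ⊥bis P6·P7 via (31.96,47.355): [(14.9807, 68.9429) (39, 59.029) (39, 76) (15.9046, 76)]  |A|=285.3087
9. canonical 4-gon: [(14.9807, 68.9429) (39, 59.029) (39, 76) (15.9046, 76)]
10. shoelace: 285.3087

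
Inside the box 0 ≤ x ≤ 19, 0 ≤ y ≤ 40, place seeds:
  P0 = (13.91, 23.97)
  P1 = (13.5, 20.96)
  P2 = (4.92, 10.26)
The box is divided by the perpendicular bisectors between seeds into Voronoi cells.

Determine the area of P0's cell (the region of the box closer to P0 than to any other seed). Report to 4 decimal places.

1. box [0,19]×[0,40]: [(0, 0) (19, 0) (19, 40) (0, 40)]
2. ⊥bis P0·P1 via (13.705,22.465): [(0, 24.3318) (19, 21.7438) (19, 40) (0, 40)]  |A|=322.2823
3. ⊥bis P0·P2 via (9.415,17.115): [(0, 24.3318) (19, 21.7438) (19, 40) (0, 40)]  |A|=322.2823
4. canonical 4-gon: [(0, 24.3318) (19, 21.7438) (19, 40) (0, 40)]
5. shoelace: 322.2823

Area of P0's cell: 322.2823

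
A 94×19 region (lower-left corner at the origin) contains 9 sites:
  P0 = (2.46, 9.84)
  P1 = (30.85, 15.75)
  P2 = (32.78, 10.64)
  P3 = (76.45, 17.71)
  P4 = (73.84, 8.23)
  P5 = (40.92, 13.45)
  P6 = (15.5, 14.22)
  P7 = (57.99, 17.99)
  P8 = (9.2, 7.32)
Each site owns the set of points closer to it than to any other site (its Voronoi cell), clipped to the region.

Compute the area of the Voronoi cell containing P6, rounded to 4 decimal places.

Area of P6's cell: 169.3118

1. box [0,94]×[0,19]: [(0, 0) (94, 0) (94, 19) (0, 19)]
2. ⊥bis P6·P0 via (8.98,12.03): [(13.0208, 0) (94, 0) (94, 19) (6.6388, 19)]  |A|=1599.2338
3. ⊥bis P6·P1 via (23.175,14.985): [(13.0208, 0) (24.6686, 0) (22.7748, 19) (6.6388, 19)]  |A|=263.9463
4. ⊥bis P6·P2 via (24.14,12.43): [(13.0208, 0) (21.5648, 0) (23.6604, 10.1151) (22.7748, 19) (6.6388, 19)]  |A|=248.2487
5. ⊥bis P6·P3 via (45.975,15.965): [(13.0208, 0) (21.5648, 0) (23.6604, 10.1151) (22.7748, 19) (6.6388, 19)]  |A|=248.2487
6. ⊥bis P6·P4 via (44.67,11.225): [(13.0208, 0) (21.5648, 0) (23.6604, 10.1151) (22.7748, 19) (6.6388, 19)]  |A|=248.2487
7. ⊥bis P6·P5 via (28.21,13.835): [(13.0208, 0) (21.5648, 0) (23.6604, 10.1151) (22.7748, 19) (6.6388, 19)]  |A|=248.2487
8. ⊥bis P6·P7 via (36.745,16.105): [(13.0208, 0) (21.5648, 0) (23.6604, 10.1151) (22.7748, 19) (6.6388, 19)]  |A|=248.2487
9. ⊥bis P6·P8 via (12.35,10.77): [(8.0997, 14.6507) (21.9754, 1.9816) (23.6604, 10.1151) (22.7748, 19) (6.6388, 19)]  |A|=169.3118
10. canonical 5-gon: [(8.0997, 14.6507) (21.9754, 1.9816) (23.6604, 10.1151) (22.7748, 19) (6.6388, 19)]
11. shoelace: 169.3118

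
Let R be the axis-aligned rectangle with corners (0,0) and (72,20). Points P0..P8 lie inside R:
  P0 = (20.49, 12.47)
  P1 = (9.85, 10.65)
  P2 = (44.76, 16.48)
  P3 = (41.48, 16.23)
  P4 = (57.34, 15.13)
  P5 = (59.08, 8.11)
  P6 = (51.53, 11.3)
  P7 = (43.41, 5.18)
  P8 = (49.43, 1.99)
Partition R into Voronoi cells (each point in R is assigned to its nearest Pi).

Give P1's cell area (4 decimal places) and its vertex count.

1. box [0,72]×[0,20]: [(0, 0) (72, 0) (72, 20) (0, 20)]
2. ⊥bis P1·P0 via (15.17,11.56): [(0, 0) (17.1474, 0) (13.7263, 20) (0, 20)]  |A|=308.7368
3. ⊥bis P1·P2 via (27.305,13.565): [(0, 0) (17.1474, 0) (13.7263, 20) (0, 20)]  |A|=308.7368
4. ⊥bis P1·P3 via (25.665,13.44): [(0, 0) (17.1474, 0) (13.7263, 20) (0, 20)]  |A|=308.7368
5. ⊥bis P1·P4 via (33.595,12.89): [(0, 0) (17.1474, 0) (13.7263, 20) (0, 20)]  |A|=308.7368
6. ⊥bis P1·P5 via (34.465,9.38): [(0, 0) (17.1474, 0) (13.7263, 20) (0, 20)]  |A|=308.7368
7. ⊥bis P1·P6 via (30.69,10.975): [(0, 0) (17.1474, 0) (13.7263, 20) (0, 20)]  |A|=308.7368
8. ⊥bis P1·P7 via (26.63,7.915): [(0, 0) (17.1474, 0) (13.7263, 20) (0, 20)]  |A|=308.7368
9. ⊥bis P1·P8 via (29.64,6.32): [(0, 0) (17.1474, 0) (13.7263, 20) (0, 20)]  |A|=308.7368
10. canonical 4-gon: [(0, 0) (17.1474, 0) (13.7263, 20) (0, 20)]
11. shoelace: 308.7368

Area of P1's cell: 308.7368 (4 vertices)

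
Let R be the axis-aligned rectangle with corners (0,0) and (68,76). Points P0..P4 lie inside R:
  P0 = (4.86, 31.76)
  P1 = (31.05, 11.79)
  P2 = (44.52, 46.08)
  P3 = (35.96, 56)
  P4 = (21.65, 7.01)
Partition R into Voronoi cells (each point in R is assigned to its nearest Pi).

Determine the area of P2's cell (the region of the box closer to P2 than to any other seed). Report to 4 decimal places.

1. box [0,68]×[0,76]: [(0, 0) (68, 0) (68, 76) (0, 76)]
2. ⊥bis P2·P0 via (24.69,38.92): [(38.7428, 0) (68, 0) (68, 76) (11.3016, 76)]  |A|=3266.314
3. ⊥bis P2·P1 via (37.785,28.935): [(26.7268, 33.2789) (68, 17.0658) (68, 76) (11.3016, 76)]  |A|=2427.3106
4. ⊥bis P2·P3 via (40.24,51.04): [(25.0474, 37.9302) (26.7268, 33.2789) (68, 17.0658) (68, 74.9942)]  |A|=1326.4614
5. ⊥bis P2·P4 via (33.085,26.545): [(25.0474, 37.9302) (26.7268, 33.2789) (68, 17.0658) (68, 74.9942)]  |A|=1326.4614
6. canonical 4-gon: [(25.0474, 37.9302) (26.7268, 33.2789) (68, 17.0658) (68, 74.9942)]
7. shoelace: 1326.4614

Area of P2's cell: 1326.4614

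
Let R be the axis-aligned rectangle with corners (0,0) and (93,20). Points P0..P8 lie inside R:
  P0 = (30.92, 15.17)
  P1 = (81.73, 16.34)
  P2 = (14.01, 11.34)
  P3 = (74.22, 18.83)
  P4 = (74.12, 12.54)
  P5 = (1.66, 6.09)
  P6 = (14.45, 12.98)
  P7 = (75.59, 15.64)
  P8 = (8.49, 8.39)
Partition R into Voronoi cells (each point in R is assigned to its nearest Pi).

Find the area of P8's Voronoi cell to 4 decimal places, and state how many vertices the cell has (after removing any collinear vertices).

1. box [0,93]×[0,20]: [(0, 0) (93, 0) (93, 20) (0, 20)]
2. ⊥bis P8·P0 via (19.705,11.78): [(0, 0) (23.2658, 0) (17.2203, 20) (0, 20)]  |A|=404.8609
3. ⊥bis P8·P1 via (45.11,12.365): [(0, 0) (23.2658, 0) (17.2203, 20) (0, 20)]  |A|=404.8609
4. ⊥bis P8·P2 via (11.25,9.865): [(0, 0) (16.5221, 0) (5.8337, 20) (0, 20)]  |A|=223.5571
5. ⊥bis P8·P3 via (41.355,13.61): [(0, 0) (16.5221, 0) (5.8337, 20) (0, 20)]  |A|=223.5571
6. ⊥bis P8·P4 via (41.305,10.465): [(0, 0) (16.5221, 0) (5.8337, 20) (0, 20)]  |A|=223.5571
7. ⊥bis P8·P5 via (5.075,7.24): [(7.5131, 0) (16.5221, 0) (5.8337, 20) (0.7781, 20)]  |A|=140.6456
8. ⊥bis P8·P6 via (11.47,10.685): [(7.5131, 0) (16.5221, 0) (9.3194, 13.4775) (4.2962, 20) (0.7781, 20)]  |A|=135.6316
9. ⊥bis P8·P7 via (42.04,12.015): [(7.5131, 0) (16.5221, 0) (9.3194, 13.4775) (4.2962, 20) (0.7781, 20)]  |A|=135.6316
10. canonical 5-gon: [(7.5131, 0) (16.5221, 0) (9.3194, 13.4775) (4.2962, 20) (0.7781, 20)]
11. shoelace: 135.6316

Area of P8's cell: 135.6316 (5 vertices)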